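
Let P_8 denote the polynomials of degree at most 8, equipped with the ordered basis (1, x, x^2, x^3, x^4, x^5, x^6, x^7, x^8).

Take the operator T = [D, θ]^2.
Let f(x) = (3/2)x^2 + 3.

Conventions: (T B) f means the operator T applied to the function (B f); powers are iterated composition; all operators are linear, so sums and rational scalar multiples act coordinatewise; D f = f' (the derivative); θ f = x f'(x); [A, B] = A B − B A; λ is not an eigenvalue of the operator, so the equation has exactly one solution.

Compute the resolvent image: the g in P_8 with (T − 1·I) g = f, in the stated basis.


the result is g(x) = -(3/2)x^2 - 6

write g with unknown coordinates in the stated basis and equate coefficients in (T − 1·I) g = f
solving from the highest basis element down gives g = -(3/2)x^2 - 6
check: T g = -3
so T g − 1·g = (3/2)x^2 + 3 = f ✓


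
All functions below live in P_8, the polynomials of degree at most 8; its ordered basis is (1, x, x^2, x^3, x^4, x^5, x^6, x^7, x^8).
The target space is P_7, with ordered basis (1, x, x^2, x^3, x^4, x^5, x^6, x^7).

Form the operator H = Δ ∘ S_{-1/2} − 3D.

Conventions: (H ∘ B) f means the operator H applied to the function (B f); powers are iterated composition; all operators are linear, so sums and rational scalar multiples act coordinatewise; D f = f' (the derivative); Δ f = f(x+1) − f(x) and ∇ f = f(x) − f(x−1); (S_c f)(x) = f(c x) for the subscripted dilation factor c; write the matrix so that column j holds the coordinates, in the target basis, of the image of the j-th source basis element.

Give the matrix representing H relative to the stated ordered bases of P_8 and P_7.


the matrix is [[0, -7/2, 1/4, -1/8, 1/16, -1/32, 1/64, -1/128, 1/256]; [0, 0, -11/2, -3/8, 1/4, -5/32, 3/32, -7/128, 1/32]; [0, 0, 0, -75/8, 3/8, -5/16, 15/64, -21/128, 7/64]; [0, 0, 0, 0, -47/4, -5/16, 5/16, -35/128, 7/32]; [0, 0, 0, 0, 0, -485/32, 15/64, -35/128, 35/128]; [0, 0, 0, 0, 0, 0, -573/32, -21/128, 7/32]; [0, 0, 0, 0, 0, 0, 0, -2695/128, 7/64]; [0, 0, 0, 0, 0, 0, 0, 0, -767/32]] (rows listed top to bottom)

image of 1: 0
image of x: -7/2
image of x^2: -(11/2)x + 1/4
image of x^3: -(75/8)x^2 - (3/8)x - 1/8
image of x^4: -(47/4)x^3 + (3/8)x^2 + (1/4)x + 1/16
image of x^5: -(485/32)x^4 - (5/16)x^3 - (5/16)x^2 - (5/32)x - 1/32
image of x^6: -(573/32)x^5 + (15/64)x^4 + (5/16)x^3 + (15/64)x^2 + (3/32)x + 1/64
image of x^7: -(2695/128)x^6 - (21/128)x^5 - (35/128)x^4 - (35/128)x^3 - (21/128)x^2 - (7/128)x - 1/128
image of x^8: -(767/32)x^7 + (7/64)x^6 + (7/32)x^5 + (35/128)x^4 + (7/32)x^3 + (7/64)x^2 + (1/32)x + 1/256
each image's coordinates form column j of the matrix


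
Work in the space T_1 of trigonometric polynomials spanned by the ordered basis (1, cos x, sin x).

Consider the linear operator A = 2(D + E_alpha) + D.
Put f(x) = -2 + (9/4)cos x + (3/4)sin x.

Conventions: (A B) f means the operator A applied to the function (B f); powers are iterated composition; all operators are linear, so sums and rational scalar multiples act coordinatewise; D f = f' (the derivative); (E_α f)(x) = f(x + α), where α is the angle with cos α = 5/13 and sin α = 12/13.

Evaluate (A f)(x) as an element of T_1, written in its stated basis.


the result is g(x) = -4 + (279/52)cos x - (537/52)sin x

D f = (3/4)cos x - (9/4)sin x
E_alpha f = -2 + (81/52)cos x - (93/52)sin x
(D + E_alpha) f = -2 + (30/13)cos x - (105/26)sin x
(2(D + E_alpha)) f = -4 + (60/13)cos x - (105/13)sin x
D f = (3/4)cos x - (9/4)sin x
(2(D + E_alpha) + D) f = -4 + (279/52)cos x - (537/52)sin x


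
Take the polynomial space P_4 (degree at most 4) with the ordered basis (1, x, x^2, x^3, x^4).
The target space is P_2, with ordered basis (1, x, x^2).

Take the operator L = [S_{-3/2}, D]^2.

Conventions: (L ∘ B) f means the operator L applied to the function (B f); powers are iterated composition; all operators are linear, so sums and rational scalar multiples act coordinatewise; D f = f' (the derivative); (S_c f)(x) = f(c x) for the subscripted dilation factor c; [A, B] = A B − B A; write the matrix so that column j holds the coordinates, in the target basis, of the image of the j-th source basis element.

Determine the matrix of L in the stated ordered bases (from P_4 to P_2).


image of 1: 0
image of x: 0
image of x^2: -75/4
image of x^3: -(2025/16)x
image of x^4: -(18225/32)x^2
each image's coordinates form column j of the matrix

the matrix is [[0, 0, -75/4, 0, 0]; [0, 0, 0, -2025/16, 0]; [0, 0, 0, 0, -18225/32]] (rows listed top to bottom)


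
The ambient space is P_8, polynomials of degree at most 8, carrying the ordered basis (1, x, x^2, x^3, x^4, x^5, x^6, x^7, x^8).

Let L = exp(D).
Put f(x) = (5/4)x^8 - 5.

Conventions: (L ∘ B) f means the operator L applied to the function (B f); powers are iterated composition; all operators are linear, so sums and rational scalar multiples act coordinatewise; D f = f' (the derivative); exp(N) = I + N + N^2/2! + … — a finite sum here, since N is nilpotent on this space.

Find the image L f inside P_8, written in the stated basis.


order-1 term: 10x^7
order-2 term: 35x^6
order-3 term: 70x^5
order-4 term: (175/2)x^4
order-5 term: 70x^3
order-6 term: 35x^2
order-7 term: 10x
order-8 term: 5/4
the series for exp(D) f terminates at order 8
exp(D) f = (5/4)x^8 + 10x^7 + 35x^6 + 70x^5 + (175/2)x^4 + 70x^3 + 35x^2 + 10x - 15/4

g(x) = (5/4)x^8 + 10x^7 + 35x^6 + 70x^5 + (175/2)x^4 + 70x^3 + 35x^2 + 10x - 15/4


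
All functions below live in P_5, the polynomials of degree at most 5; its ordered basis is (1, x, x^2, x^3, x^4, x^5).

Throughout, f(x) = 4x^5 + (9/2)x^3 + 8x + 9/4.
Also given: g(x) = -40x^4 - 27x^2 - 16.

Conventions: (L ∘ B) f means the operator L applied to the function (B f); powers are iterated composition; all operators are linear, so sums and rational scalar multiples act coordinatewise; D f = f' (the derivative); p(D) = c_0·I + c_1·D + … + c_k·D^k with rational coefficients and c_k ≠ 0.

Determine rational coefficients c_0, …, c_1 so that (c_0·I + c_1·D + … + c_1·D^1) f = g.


p(D) = -2·D, i.e. c_0 = 0, c_1 = -2

D^0 f = 4x^5 + (9/2)x^3 + 8x + 9/4
D^1 f = 20x^4 + (27/2)x^2 + 8
matching coefficients of g against c_0 f + c_1 Df + … from the top degree down determines the c_i
solution: c_0 = 0, c_1 = -2


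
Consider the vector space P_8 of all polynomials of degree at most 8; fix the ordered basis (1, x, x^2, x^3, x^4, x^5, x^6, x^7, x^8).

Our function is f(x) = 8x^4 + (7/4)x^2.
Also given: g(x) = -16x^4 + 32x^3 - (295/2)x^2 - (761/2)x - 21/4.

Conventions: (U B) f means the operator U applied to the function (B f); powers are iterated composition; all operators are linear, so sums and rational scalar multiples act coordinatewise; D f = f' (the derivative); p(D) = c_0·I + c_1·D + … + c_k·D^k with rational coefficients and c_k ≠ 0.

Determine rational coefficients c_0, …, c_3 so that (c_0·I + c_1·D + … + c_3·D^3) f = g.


p(D) = -2·I + D − (3/2)·D^2 − 2·D^3, i.e. c_0 = -2, c_1 = 1, c_2 = -3/2, c_3 = -2

D^0 f = 8x^4 + (7/4)x^2
D^1 f = 32x^3 + (7/2)x
D^2 f = 96x^2 + 7/2
D^3 f = 192x
matching coefficients of g against c_0 f + c_1 Df + … from the top degree down determines the c_i
solution: c_0 = -2, c_1 = 1, c_2 = -3/2, c_3 = -2


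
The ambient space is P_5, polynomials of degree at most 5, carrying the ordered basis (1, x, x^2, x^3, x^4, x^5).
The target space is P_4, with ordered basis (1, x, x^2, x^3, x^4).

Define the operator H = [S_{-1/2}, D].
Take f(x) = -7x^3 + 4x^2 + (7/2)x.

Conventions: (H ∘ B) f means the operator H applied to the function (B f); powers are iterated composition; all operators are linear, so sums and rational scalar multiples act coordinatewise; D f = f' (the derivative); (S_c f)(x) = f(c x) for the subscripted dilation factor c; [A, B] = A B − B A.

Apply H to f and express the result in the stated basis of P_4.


D f = -21x^2 + 8x + 7/2
S_{-1/2} D f = -(21/4)x^2 - 4x + 7/2
S_{-1/2} f = (7/8)x^3 + x^2 - (7/4)x
D S_{-1/2} f = (21/8)x^2 + 2x - 7/4
[S_{-1/2}, D] f = -(63/8)x^2 - 6x + 21/4

g(x) = -(63/8)x^2 - 6x + 21/4


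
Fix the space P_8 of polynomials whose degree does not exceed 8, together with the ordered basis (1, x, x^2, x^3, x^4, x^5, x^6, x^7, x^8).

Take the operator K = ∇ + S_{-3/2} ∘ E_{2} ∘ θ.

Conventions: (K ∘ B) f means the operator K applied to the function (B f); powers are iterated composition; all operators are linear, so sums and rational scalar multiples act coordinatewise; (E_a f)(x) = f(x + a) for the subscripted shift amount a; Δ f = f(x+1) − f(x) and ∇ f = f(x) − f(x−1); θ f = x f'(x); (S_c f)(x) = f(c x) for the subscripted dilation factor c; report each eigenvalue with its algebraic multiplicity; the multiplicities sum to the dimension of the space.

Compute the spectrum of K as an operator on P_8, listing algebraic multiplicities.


λ = -15309/128 (multiplicity 1), λ = -1215/32 (multiplicity 1), λ = -81/8 (multiplicity 1), λ = -3/2 (multiplicity 1), λ = 0 (multiplicity 1), λ = 9/2 (multiplicity 1), λ = 81/4 (multiplicity 1), λ = 2187/32 (multiplicity 1), λ = 6561/32 (multiplicity 1)

image of 1: 0
image of x: -(3/2)x + 3
image of x^2: (9/2)x^2 - 10x + 7
image of x^3: -(81/8)x^3 + (87/2)x^2 - 57x + 25
image of x^4: (81/4)x^4 - 104x^3 + 210x^2 - 188x + 63
image of x^5: -(1215/32)x^5 + (2065/8)x^4 - 685x^3 + 910x^2 - 605x + 161
image of x^6: (2187/32)x^6 - (2163/4)x^5 + (3615/2)x^4 - 3220x^3 + 3225x^2 - 1722x + 383
image of x^7: -(15309/128)x^7 + (35945/32)x^6 - (35889/8)x^5 + (19915/2)x^4 - 13265x^3 + 10605x^2 - 4711x + 897
image of x^8: (6561/32)x^8 - 2179x^7 + 10178x^6 - 27160x^5 + 45290x^4 - 48328x^3 + 32228x^2 - 12280x + 2047
the matrix is upper triangular; its diagonal is (0, -3/2, 9/2, -81/8, 81/4, -1215/32, 2187/32, -15309/128, 6561/32)
for a triangular matrix the eigenvalues are the diagonal entries, with algebraic multiplicity their repetition count


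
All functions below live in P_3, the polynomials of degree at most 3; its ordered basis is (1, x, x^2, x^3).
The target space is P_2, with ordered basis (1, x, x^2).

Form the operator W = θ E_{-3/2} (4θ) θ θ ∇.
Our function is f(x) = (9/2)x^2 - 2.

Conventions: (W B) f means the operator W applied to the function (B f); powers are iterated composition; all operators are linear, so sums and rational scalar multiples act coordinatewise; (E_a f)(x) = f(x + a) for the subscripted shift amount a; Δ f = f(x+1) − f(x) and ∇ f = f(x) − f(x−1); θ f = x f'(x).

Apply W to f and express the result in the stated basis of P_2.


the result is g(x) = 36x

∇ f = 9x - 9/2
θ ∇ f = 9x
θ θ ∇ f = 9x
θ (θ θ ∇) f = 9x
(4θ) (θ θ ∇) f = 36x
E_{-3/2} ((4θ) θ θ ∇) f = 36x - 54
θ E_{-3/2} ((4θ) θ θ ∇) f = 36x


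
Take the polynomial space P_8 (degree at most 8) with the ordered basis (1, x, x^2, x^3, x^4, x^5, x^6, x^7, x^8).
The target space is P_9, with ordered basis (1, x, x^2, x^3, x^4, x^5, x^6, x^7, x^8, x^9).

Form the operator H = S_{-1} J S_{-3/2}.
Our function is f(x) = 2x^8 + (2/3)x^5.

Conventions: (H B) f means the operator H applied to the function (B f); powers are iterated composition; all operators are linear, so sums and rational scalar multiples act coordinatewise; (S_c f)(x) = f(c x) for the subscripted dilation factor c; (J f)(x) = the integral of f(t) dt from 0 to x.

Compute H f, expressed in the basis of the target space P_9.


S_{-3/2} f = (6561/128)x^8 - (81/16)x^5
J S_{-3/2} f = (729/128)x^9 - (27/32)x^6
S_{-1} (J S_{-3/2}) f = -(729/128)x^9 - (27/32)x^6

the result is g(x) = -(729/128)x^9 - (27/32)x^6


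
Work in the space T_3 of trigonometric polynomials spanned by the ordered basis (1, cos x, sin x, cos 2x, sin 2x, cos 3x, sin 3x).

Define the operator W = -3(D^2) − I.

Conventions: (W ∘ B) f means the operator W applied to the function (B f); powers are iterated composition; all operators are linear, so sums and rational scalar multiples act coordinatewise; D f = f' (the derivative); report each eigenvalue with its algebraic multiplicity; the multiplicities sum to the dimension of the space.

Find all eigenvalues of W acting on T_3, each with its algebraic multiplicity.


λ = -1 (multiplicity 1), λ = 2 (multiplicity 2), λ = 11 (multiplicity 2), λ = 26 (multiplicity 2)

image of 1: -1
image of cos x: 2cos x
image of sin x: 2sin x
image of cos 2x: 11cos 2x
image of sin 2x: 11sin 2x
image of cos 3x: 26cos 3x
image of sin 3x: 26sin 3x
the matrix is diagonal; its diagonal is (-1, 2, 2, 11, 11, 26, 26)
for a triangular matrix the eigenvalues are the diagonal entries, with algebraic multiplicity their repetition count


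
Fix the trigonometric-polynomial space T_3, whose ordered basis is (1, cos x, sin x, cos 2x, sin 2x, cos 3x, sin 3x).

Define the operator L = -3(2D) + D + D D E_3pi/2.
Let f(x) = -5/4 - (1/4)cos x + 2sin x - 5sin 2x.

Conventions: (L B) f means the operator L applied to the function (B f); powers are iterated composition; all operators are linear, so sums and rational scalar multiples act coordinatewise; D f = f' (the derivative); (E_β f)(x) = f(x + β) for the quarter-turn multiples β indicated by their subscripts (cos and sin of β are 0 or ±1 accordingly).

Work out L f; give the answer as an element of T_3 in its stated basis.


the result is g(x) = -8cos x - sin x + 50cos 2x - 20sin 2x

D f = 2cos x + (1/4)sin x - 10cos 2x
(2D) f = 4cos x + (1/2)sin x - 20cos 2x
(-3(2D)) f = -12cos x - (3/2)sin x + 60cos 2x
D f = 2cos x + (1/4)sin x - 10cos 2x
E_3pi/2 f = -5/4 - 2cos x - (1/4)sin x + 5sin 2x
D E_3pi/2 f = -(1/4)cos x + 2sin x + 10cos 2x
D D E_3pi/2 f = 2cos x + (1/4)sin x - 20sin 2x
(-3(2D) + D + D D E_3pi/2) f = -8cos x - sin x + 50cos 2x - 20sin 2x


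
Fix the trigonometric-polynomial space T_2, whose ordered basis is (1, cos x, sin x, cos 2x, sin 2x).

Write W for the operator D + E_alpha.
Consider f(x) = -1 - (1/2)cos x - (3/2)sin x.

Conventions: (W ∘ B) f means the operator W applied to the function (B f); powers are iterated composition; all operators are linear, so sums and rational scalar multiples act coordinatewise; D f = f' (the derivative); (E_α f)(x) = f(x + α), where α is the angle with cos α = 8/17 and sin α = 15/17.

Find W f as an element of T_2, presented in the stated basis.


D f = -(3/2)cos x + (1/2)sin x
E_alpha f = -1 - (53/34)cos x - (9/34)sin x
(D + E_alpha) f = -1 - (52/17)cos x + (4/17)sin x

the result is g(x) = -1 - (52/17)cos x + (4/17)sin x


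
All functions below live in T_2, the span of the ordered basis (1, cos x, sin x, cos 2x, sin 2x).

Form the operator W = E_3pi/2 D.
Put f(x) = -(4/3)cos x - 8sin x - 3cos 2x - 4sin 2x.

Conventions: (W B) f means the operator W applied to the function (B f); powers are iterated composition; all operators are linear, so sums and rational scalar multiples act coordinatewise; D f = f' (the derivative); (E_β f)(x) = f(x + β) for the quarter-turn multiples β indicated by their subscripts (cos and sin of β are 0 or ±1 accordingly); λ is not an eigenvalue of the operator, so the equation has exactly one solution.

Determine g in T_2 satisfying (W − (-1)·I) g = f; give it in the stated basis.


g(x) = -(2/3)cos x - 4sin x - (11/5)cos 2x + (2/5)sin 2x

write g with unknown coordinates in the stated basis and equate coefficients in (W − (-1)·I) g = f
solving from the highest basis element down gives g = -(2/3)cos x - 4sin x - (11/5)cos 2x + (2/5)sin 2x
check: W g = -(2/3)cos x - 4sin x - (4/5)cos 2x - (22/5)sin 2x
so W g − (-1)·g = -(4/3)cos x - 8sin x - 3cos 2x - 4sin 2x = f ✓


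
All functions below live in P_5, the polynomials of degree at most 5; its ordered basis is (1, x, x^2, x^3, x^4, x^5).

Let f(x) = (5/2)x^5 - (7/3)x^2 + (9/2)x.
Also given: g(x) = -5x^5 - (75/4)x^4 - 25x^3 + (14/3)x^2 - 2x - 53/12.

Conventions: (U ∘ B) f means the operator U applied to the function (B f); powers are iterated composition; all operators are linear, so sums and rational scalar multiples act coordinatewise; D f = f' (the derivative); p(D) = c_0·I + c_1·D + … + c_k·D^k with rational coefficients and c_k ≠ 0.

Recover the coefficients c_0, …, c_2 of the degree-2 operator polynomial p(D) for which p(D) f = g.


c_0 = -2, c_1 = -3/2, c_2 = -1/2

D^0 f = (5/2)x^5 - (7/3)x^2 + (9/2)x
D^1 f = (25/2)x^4 - (14/3)x + 9/2
D^2 f = 50x^3 - 14/3
matching coefficients of g against c_0 f + c_1 Df + … from the top degree down determines the c_i
solution: c_0 = -2, c_1 = -3/2, c_2 = -1/2


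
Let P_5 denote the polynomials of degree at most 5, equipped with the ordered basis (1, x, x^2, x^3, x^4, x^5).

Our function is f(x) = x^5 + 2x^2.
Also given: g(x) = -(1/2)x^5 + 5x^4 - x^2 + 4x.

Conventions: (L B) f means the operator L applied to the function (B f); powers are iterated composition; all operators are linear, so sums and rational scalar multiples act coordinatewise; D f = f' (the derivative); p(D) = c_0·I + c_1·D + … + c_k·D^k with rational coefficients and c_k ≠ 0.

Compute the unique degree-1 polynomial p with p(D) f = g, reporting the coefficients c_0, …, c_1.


p(D) = -(1/2)·I + D, i.e. c_0 = -1/2, c_1 = 1

D^0 f = x^5 + 2x^2
D^1 f = 5x^4 + 4x
matching coefficients of g against c_0 f + c_1 Df + … from the top degree down determines the c_i
solution: c_0 = -1/2, c_1 = 1


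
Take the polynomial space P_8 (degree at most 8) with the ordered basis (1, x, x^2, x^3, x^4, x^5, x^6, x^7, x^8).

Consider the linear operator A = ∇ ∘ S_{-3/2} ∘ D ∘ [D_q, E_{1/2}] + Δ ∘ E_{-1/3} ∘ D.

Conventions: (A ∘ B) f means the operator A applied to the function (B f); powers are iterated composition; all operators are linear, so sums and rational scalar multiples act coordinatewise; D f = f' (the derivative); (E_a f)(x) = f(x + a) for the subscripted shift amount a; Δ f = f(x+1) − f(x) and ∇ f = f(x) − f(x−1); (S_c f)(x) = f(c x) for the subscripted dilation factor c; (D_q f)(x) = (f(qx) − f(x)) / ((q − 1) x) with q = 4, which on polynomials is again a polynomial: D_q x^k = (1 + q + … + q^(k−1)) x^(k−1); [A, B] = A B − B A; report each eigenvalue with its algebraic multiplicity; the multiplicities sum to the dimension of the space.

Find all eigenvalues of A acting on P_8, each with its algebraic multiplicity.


image of 1: 0
image of x: 0
image of x^2: 2
image of x^3: 6x + 1
image of x^4: 12x^2 + 4x + 1547/6
image of x^5: 20x^3 + 10x^2 - (75979/12)x + 982163/216
image of x^6: 30x^4 + 20x^3 + (387179/4)x^2 - (9974507/72)x + 25100551/432
image of x^7: 42x^5 + 35x^4 - (28200245/24)x^3 + (362806417/144)x^2 - (912048707/432)x + 843598855/1296
image of x^8: 56x^6 + 56x^5 + (1194406205/96)x^4 - (959249605/27)x^3 + (38555217893/864)x^2 - (35640323317/1296)x + 78969953291/11664
the matrix is upper triangular; its diagonal is (0, 0, 0, 0, 0, 0, 0, 0, 0)
for a triangular matrix the eigenvalues are the diagonal entries, with algebraic multiplicity their repetition count

λ = 0 (multiplicity 9)


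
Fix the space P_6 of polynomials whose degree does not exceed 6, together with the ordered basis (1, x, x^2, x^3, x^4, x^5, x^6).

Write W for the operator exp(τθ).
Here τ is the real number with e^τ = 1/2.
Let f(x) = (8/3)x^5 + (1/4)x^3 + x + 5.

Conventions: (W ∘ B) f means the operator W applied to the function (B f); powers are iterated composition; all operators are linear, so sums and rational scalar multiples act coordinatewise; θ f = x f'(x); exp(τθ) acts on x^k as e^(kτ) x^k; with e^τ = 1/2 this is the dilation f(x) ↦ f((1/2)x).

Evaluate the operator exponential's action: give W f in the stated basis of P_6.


the image equals g(x) = (1/12)x^5 + (1/32)x^3 + (1/2)x + 5

exp(τθ) x^k = e^(kτ) x^k; with e^τ = 1/2 this sends x^k to (1/2)^k x^k
x ↦ 1/2 x
x^3 ↦ 1/8 x^3
x^5 ↦ 1/32 x^5
applying this coordinatewise to f: exp(τθ) f = (1/12)x^5 + (1/32)x^3 + (1/2)x + 5


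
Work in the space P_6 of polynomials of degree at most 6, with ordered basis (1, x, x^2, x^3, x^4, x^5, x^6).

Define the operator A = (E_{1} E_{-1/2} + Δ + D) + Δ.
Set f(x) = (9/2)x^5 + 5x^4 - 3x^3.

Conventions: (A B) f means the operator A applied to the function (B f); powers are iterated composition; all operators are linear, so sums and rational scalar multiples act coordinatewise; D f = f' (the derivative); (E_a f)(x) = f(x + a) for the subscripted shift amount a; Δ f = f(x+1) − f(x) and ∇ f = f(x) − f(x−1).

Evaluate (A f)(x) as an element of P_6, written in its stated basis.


the result is g(x) = (9/2)x^5 + (335/4)x^4 + (673/4)x^3 + (1053/8)x^2 + (2197/32)x + 837/64

E_{-1/2} f = (9/2)x^5 - (25/4)x^4 - (7/4)x^3 + (51/8)x^2 - (107/32)x + 35/64
E_{1} E_{-1/2} f = (9/2)x^5 + (65/4)x^4 + (73/4)x^3 + (69/8)x^2 + (53/32)x + 5/64
Δ f = (45/2)x^4 + 65x^3 + 66x^2 + (67/2)x + 13/2
D f = (45/2)x^4 + 20x^3 - 9x^2
(E_{1} E_{-1/2} + Δ + D) f = (9/2)x^5 + (245/4)x^4 + (413/4)x^3 + (525/8)x^2 + (1125/32)x + 421/64
Δ f = (45/2)x^4 + 65x^3 + 66x^2 + (67/2)x + 13/2
((E_{1} E_{-1/2} + Δ + D) + Δ) f = (9/2)x^5 + (335/4)x^4 + (673/4)x^3 + (1053/8)x^2 + (2197/32)x + 837/64


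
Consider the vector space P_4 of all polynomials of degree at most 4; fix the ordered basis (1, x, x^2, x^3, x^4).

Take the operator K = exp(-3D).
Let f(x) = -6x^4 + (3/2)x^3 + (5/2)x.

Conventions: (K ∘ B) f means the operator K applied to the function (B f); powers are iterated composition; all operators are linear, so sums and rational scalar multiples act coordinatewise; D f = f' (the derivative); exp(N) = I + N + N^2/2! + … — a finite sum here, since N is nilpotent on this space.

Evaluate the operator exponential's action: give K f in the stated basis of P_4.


order-1 term: 72x^3 - (27/2)x^2 - 15/2
order-2 term: -324x^2 + (81/2)x
order-3 term: 648x - 81/2
order-4 term: -486
the series for exp(-3D) f terminates at order 4
exp(-3D) f = -6x^4 + (147/2)x^3 - (675/2)x^2 + 691x - 534

the image equals g(x) = -6x^4 + (147/2)x^3 - (675/2)x^2 + 691x - 534


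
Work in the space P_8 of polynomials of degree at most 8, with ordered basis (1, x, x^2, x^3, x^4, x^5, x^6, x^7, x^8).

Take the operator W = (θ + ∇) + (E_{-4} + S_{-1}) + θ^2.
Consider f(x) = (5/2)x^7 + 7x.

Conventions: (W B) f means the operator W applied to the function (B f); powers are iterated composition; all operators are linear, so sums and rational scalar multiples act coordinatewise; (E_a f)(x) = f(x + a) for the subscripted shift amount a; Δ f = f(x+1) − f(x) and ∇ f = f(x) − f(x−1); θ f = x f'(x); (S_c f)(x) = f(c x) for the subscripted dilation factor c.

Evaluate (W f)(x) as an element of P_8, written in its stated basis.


the result is g(x) = 140x^7 - (105/2)x^6 + (1575/2)x^5 - (11025/2)x^4 + (44625/2)x^3 - (107415/2)x^2 + (143353/2)x - 81957/2

θ f = (35/2)x^7 + 7x
∇ f = (35/2)x^6 - (105/2)x^5 + (175/2)x^4 - (175/2)x^3 + (105/2)x^2 - (35/2)x + 19/2
(θ + ∇) f = (35/2)x^7 + (35/2)x^6 - (105/2)x^5 + (175/2)x^4 - (175/2)x^3 + (105/2)x^2 - (21/2)x + 19/2
E_{-4} f = (5/2)x^7 - 70x^6 + 840x^5 - 5600x^4 + 22400x^3 - 53760x^2 + 71687x - 40988
S_{-1} f = -(5/2)x^7 - 7x
(E_{-4} + S_{-1}) f = -70x^6 + 840x^5 - 5600x^4 + 22400x^3 - 53760x^2 + 71680x - 40988
θ f = (35/2)x^7 + 7x
θ θ f = (245/2)x^7 + 7x
((θ + ∇) + (E_{-4} + S_{-1}) + θ^2) f = 140x^7 - (105/2)x^6 + (1575/2)x^5 - (11025/2)x^4 + (44625/2)x^3 - (107415/2)x^2 + (143353/2)x - 81957/2


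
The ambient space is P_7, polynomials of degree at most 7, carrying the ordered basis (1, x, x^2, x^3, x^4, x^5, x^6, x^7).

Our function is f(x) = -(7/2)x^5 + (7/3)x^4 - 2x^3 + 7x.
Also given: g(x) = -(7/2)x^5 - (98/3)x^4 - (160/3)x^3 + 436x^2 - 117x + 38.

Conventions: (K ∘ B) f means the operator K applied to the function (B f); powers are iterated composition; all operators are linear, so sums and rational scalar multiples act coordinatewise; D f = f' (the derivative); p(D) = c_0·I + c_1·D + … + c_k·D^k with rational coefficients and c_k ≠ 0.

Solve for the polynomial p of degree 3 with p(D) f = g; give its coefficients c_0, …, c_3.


p(D) = I + 2·D + D^2 − 2·D^3, i.e. c_0 = 1, c_1 = 2, c_2 = 1, c_3 = -2

D^0 f = -(7/2)x^5 + (7/3)x^4 - 2x^3 + 7x
D^1 f = -(35/2)x^4 + (28/3)x^3 - 6x^2 + 7
D^2 f = -70x^3 + 28x^2 - 12x
D^3 f = -210x^2 + 56x - 12
matching coefficients of g against c_0 f + c_1 Df + … from the top degree down determines the c_i
solution: c_0 = 1, c_1 = 2, c_2 = 1, c_3 = -2


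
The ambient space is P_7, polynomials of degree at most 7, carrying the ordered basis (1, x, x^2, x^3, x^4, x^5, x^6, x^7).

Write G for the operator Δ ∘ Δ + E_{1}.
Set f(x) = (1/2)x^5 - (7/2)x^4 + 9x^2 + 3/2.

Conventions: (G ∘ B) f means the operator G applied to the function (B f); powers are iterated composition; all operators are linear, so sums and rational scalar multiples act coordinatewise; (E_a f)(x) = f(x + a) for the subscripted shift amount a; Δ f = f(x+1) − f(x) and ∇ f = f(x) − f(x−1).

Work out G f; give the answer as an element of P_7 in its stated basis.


Δ f = (5/2)x^4 - 9x^3 - 16x^2 + (13/2)x + 6
Δ Δ f = 10x^3 - 12x^2 - 49x - 16
E_{1} f = (1/2)x^5 - x^4 - 9x^3 - 7x^2 + (13/2)x + 15/2
(Δ ∘ Δ + E_{1}) f = (1/2)x^5 - x^4 + x^3 - 19x^2 - (85/2)x - 17/2

g(x) = (1/2)x^5 - x^4 + x^3 - 19x^2 - (85/2)x - 17/2


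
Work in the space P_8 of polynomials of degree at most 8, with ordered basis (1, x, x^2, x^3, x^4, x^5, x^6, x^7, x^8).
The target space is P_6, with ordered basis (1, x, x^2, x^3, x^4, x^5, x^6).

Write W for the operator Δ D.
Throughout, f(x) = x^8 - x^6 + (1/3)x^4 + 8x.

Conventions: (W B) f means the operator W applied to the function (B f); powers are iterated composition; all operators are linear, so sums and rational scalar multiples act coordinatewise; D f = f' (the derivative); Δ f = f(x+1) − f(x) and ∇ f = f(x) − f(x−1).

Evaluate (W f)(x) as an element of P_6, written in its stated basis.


D f = 8x^7 - 6x^5 + (4/3)x^3 + 8
Δ D f = 56x^6 + 168x^5 + 250x^4 + 220x^3 + 112x^2 + 30x + 10/3

g(x) = 56x^6 + 168x^5 + 250x^4 + 220x^3 + 112x^2 + 30x + 10/3


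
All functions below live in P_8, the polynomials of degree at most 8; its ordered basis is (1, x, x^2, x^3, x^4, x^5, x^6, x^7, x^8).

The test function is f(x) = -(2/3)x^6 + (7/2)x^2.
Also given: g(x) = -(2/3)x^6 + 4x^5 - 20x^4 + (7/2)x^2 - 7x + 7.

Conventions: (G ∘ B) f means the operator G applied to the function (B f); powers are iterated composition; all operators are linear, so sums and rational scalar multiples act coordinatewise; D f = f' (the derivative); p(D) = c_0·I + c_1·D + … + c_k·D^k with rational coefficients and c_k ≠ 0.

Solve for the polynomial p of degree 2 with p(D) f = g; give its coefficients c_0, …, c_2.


c_0 = 1, c_1 = -1, c_2 = 1

D^0 f = -(2/3)x^6 + (7/2)x^2
D^1 f = -4x^5 + 7x
D^2 f = -20x^4 + 7
matching coefficients of g against c_0 f + c_1 Df + … from the top degree down determines the c_i
solution: c_0 = 1, c_1 = -1, c_2 = 1


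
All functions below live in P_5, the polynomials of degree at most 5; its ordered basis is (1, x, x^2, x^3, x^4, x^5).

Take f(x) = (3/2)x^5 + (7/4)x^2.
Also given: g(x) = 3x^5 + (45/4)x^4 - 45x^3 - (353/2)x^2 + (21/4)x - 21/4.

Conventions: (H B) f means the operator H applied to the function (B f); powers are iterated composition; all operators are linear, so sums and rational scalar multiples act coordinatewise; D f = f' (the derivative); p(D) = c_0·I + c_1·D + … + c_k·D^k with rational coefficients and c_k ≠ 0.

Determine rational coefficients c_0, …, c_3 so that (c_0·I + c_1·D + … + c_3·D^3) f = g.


D^0 f = (3/2)x^5 + (7/4)x^2
D^1 f = (15/2)x^4 + (7/2)x
D^2 f = 30x^3 + 7/2
D^3 f = 90x^2
matching coefficients of g against c_0 f + c_1 Df + … from the top degree down determines the c_i
solution: c_0 = 2, c_1 = 3/2, c_2 = -3/2, c_3 = -2

p(D) = 2·I + (3/2)·D − (3/2)·D^2 − 2·D^3, i.e. c_0 = 2, c_1 = 3/2, c_2 = -3/2, c_3 = -2


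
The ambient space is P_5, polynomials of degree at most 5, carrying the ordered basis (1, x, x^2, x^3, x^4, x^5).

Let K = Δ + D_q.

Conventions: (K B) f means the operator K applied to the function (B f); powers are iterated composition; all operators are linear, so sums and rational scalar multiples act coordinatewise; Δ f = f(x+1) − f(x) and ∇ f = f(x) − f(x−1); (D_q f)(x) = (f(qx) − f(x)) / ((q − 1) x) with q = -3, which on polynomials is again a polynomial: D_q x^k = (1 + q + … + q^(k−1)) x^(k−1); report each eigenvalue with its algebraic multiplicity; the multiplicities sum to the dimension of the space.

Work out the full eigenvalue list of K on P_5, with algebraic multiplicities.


λ = 0 (multiplicity 6)

image of 1: 0
image of x: 2
image of x^2: 1
image of x^3: 10x^2 + 3x + 1
image of x^4: -16x^3 + 6x^2 + 4x + 1
image of x^5: 66x^4 + 10x^3 + 10x^2 + 5x + 1
the matrix is upper triangular; its diagonal is (0, 0, 0, 0, 0, 0)
for a triangular matrix the eigenvalues are the diagonal entries, with algebraic multiplicity their repetition count


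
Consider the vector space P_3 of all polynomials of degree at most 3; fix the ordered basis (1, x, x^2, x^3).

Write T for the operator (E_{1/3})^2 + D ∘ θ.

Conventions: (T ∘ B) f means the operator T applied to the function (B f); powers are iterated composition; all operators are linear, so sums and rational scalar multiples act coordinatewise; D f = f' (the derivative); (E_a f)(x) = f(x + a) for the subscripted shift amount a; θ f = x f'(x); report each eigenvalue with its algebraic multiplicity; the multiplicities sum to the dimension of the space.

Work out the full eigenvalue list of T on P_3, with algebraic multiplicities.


λ = 1 (multiplicity 4)

image of 1: 1
image of x: x + 5/3
image of x^2: x^2 + (16/3)x + 4/9
image of x^3: x^3 + 11x^2 + (4/3)x + 8/27
the matrix is upper triangular; its diagonal is (1, 1, 1, 1)
for a triangular matrix the eigenvalues are the diagonal entries, with algebraic multiplicity their repetition count


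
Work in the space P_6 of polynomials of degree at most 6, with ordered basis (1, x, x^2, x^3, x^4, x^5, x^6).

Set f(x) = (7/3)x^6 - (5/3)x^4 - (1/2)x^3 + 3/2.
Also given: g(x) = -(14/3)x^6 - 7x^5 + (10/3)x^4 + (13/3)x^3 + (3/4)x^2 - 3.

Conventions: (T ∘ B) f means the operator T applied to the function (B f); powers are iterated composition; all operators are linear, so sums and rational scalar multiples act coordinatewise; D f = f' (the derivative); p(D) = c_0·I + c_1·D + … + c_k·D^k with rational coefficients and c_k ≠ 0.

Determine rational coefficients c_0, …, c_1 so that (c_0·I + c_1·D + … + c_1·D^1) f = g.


D^0 f = (7/3)x^6 - (5/3)x^4 - (1/2)x^3 + 3/2
D^1 f = 14x^5 - (20/3)x^3 - (3/2)x^2
matching coefficients of g against c_0 f + c_1 Df + … from the top degree down determines the c_i
solution: c_0 = -2, c_1 = -1/2

c_0 = -2, c_1 = -1/2


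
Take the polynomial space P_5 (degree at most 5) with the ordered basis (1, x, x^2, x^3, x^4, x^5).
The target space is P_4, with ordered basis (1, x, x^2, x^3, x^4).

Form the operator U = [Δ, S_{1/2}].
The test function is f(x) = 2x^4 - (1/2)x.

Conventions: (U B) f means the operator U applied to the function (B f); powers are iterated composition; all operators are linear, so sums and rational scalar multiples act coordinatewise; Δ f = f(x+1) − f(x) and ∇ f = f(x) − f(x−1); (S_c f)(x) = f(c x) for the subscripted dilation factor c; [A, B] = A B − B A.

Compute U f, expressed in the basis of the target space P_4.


the image equals g(x) = -(1/2)x^3 - (9/4)x^2 - (7/2)x - 13/8

S_{1/2} f = (1/8)x^4 - (1/4)x
Δ S_{1/2} f = (1/2)x^3 + (3/4)x^2 + (1/2)x - 1/8
Δ f = 8x^3 + 12x^2 + 8x + 3/2
S_{1/2} Δ f = x^3 + 3x^2 + 4x + 3/2
[Δ, S_{1/2}] f = -(1/2)x^3 - (9/4)x^2 - (7/2)x - 13/8


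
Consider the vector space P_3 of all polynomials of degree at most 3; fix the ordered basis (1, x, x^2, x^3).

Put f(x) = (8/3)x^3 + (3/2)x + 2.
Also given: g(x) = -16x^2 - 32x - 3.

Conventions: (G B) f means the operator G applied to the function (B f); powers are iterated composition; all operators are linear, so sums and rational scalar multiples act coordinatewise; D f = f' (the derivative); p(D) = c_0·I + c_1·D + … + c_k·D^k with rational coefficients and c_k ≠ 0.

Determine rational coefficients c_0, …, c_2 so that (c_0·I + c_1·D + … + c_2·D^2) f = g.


c_0 = 0, c_1 = -2, c_2 = -2

D^0 f = (8/3)x^3 + (3/2)x + 2
D^1 f = 8x^2 + 3/2
D^2 f = 16x
matching coefficients of g against c_0 f + c_1 Df + … from the top degree down determines the c_i
solution: c_0 = 0, c_1 = -2, c_2 = -2


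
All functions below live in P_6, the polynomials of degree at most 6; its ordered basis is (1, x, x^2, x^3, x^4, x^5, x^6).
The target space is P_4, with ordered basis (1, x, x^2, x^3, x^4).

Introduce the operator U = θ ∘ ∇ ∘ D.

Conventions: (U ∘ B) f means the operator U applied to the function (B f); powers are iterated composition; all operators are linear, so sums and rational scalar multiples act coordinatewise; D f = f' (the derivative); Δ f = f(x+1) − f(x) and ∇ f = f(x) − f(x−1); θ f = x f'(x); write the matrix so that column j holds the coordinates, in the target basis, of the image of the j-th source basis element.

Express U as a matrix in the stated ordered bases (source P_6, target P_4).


image of 1: 0
image of x: 0
image of x^2: 0
image of x^3: 6x
image of x^4: 24x^2 - 12x
image of x^5: 60x^3 - 60x^2 + 20x
image of x^6: 120x^4 - 180x^3 + 120x^2 - 30x
each image's coordinates form column j of the matrix

the matrix is [[0, 0, 0, 0, 0, 0, 0]; [0, 0, 0, 6, -12, 20, -30]; [0, 0, 0, 0, 24, -60, 120]; [0, 0, 0, 0, 0, 60, -180]; [0, 0, 0, 0, 0, 0, 120]] (rows listed top to bottom)


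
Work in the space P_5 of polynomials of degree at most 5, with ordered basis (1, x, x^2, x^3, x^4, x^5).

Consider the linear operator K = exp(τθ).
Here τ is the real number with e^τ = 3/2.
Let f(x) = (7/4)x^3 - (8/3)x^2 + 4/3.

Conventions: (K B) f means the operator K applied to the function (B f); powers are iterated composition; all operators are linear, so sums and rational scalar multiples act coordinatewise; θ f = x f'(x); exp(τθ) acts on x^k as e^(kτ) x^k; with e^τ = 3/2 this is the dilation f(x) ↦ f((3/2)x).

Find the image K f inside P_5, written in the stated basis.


exp(τθ) x^k = e^(kτ) x^k; with e^τ = 3/2 this sends x^k to (3/2)^k x^k
x^2 ↦ 9/4 x^2
x^3 ↦ 27/8 x^3
applying this coordinatewise to f: exp(τθ) f = (189/32)x^3 - 6x^2 + 4/3

the image equals g(x) = (189/32)x^3 - 6x^2 + 4/3


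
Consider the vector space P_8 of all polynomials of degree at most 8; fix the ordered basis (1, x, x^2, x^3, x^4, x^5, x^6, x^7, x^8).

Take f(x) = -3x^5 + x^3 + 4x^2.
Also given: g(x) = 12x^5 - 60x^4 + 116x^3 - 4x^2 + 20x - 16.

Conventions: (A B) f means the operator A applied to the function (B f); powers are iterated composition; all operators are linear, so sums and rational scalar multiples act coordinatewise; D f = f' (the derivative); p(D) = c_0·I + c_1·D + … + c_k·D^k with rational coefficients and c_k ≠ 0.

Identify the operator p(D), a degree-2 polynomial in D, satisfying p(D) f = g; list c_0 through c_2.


p(D) = -4·I + 4·D − 2·D^2, i.e. c_0 = -4, c_1 = 4, c_2 = -2

D^0 f = -3x^5 + x^3 + 4x^2
D^1 f = -15x^4 + 3x^2 + 8x
D^2 f = -60x^3 + 6x + 8
matching coefficients of g against c_0 f + c_1 Df + … from the top degree down determines the c_i
solution: c_0 = -4, c_1 = 4, c_2 = -2


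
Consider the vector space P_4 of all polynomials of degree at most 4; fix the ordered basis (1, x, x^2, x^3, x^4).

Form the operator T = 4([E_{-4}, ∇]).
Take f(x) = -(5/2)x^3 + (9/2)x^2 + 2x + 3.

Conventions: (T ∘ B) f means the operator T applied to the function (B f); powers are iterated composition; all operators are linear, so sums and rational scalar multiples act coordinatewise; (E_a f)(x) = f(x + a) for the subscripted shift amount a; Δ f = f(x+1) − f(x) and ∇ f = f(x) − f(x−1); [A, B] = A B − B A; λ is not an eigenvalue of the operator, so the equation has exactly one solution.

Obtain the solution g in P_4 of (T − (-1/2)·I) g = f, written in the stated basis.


the result is g(x) = -5x^3 + 9x^2 + 4x + 6

write g with unknown coordinates in the stated basis and equate coefficients in (T − (-1/2)·I) g = f
solving from the highest basis element down gives g = -5x^3 + 9x^2 + 4x + 6
check: T g = 0
so T g − (-1/2)·g = -(5/2)x^3 + (9/2)x^2 + 2x + 3 = f ✓


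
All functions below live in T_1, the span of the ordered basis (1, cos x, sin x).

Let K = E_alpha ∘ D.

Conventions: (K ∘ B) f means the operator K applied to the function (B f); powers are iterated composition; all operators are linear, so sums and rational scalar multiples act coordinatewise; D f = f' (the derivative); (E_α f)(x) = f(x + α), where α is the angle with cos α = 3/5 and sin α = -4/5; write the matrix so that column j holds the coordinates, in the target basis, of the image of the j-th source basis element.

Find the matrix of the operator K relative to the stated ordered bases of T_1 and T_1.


the matrix is [[0, 0, 0]; [0, 4/5, 3/5]; [0, -3/5, 4/5]] (rows listed top to bottom)

image of 1: 0
image of cos x: (4/5)cos x - (3/5)sin x
image of sin x: (3/5)cos x + (4/5)sin x
each image's coordinates form column j of the matrix


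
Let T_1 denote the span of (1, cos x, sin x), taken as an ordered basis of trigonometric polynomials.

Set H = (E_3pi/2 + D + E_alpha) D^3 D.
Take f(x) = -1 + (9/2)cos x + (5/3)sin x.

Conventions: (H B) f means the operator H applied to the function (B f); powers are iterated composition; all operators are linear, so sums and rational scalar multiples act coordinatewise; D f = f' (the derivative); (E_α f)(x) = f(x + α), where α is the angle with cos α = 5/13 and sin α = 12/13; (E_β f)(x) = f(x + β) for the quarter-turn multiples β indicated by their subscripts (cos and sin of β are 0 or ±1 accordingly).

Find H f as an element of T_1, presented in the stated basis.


the result is g(x) = (85/26)cos x - (137/39)sin x

D f = (5/3)cos x - (9/2)sin x
D D f = -(9/2)cos x - (5/3)sin x
D D D f = -(5/3)cos x + (9/2)sin x
D D D D f = (9/2)cos x + (5/3)sin x
E_3pi/2 D^3 D f = -(5/3)cos x + (9/2)sin x
D D^3 D f = (5/3)cos x - (9/2)sin x
E_alpha D^3 D f = (85/26)cos x - (137/39)sin x
(E_3pi/2 + D + E_alpha) D^3 D f = (85/26)cos x - (137/39)sin x


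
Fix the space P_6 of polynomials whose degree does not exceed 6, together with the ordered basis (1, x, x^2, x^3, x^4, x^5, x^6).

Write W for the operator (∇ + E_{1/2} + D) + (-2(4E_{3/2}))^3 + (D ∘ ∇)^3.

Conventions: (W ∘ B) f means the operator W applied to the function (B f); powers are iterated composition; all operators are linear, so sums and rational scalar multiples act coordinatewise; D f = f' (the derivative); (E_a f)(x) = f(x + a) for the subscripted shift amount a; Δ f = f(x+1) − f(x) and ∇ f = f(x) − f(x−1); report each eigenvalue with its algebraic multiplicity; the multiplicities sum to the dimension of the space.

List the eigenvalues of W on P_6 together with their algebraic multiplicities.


image of 1: -511
image of x: -511x - 4603/2
image of x^2: -511x^2 - 4603x - 41475/4
image of x^3: -511x^3 - (13809/2)x^2 - (124425/4)x - 373239/8
image of x^4: -511x^4 - 9206x^3 - (124425/2)x^2 - (373239/2)x - 3359247/16
image of x^5: -511x^5 - (23015/2)x^4 - (207375/2)x^3 - (1866195/4)x^2 - (16796235/16)x - 30233055/32
image of x^6: -511x^6 - 13809x^5 - (622125/4)x^4 - (1866195/2)x^3 - (50388705/16)x^2 - (90699165/16)x - 272051775/64
the matrix is upper triangular; its diagonal is (-511, -511, -511, -511, -511, -511, -511)
for a triangular matrix the eigenvalues are the diagonal entries, with algebraic multiplicity their repetition count

λ = -511 (multiplicity 7)


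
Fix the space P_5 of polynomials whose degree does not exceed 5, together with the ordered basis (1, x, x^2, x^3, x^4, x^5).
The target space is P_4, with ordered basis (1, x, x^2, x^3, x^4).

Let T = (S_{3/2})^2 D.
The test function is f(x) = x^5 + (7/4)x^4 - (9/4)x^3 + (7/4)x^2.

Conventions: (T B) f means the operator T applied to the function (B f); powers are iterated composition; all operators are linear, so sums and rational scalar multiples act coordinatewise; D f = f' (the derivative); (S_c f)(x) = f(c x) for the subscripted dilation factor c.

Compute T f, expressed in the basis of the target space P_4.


g(x) = (32805/256)x^4 + (5103/64)x^3 - (2187/64)x^2 + (63/8)x

D f = 5x^4 + 7x^3 - (27/4)x^2 + (7/2)x
S_{3/2} D f = (405/16)x^4 + (189/8)x^3 - (243/16)x^2 + (21/4)x
S_{3/2} S_{3/2} D f = (32805/256)x^4 + (5103/64)x^3 - (2187/64)x^2 + (63/8)x
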